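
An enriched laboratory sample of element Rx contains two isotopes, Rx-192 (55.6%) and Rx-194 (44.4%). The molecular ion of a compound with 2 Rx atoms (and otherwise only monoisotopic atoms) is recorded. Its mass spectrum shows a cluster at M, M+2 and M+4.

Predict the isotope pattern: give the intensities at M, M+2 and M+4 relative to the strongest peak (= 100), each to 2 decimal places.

62.61 : 100.00 : 39.93

The 2 Rx atoms are independent, so intensities follow the terms of (0.556 + 0.444)^2.
P(M) = 0.556^2 = 0.309136
P(M+2) = 2 × 0.556^1 × 0.444^1 = 0.493728
P(M+4) = 0.444^2 = 0.197136
The M+2 peak is largest (0.493728); scaling to 100 gives 62.61 : 100.00 : 39.93.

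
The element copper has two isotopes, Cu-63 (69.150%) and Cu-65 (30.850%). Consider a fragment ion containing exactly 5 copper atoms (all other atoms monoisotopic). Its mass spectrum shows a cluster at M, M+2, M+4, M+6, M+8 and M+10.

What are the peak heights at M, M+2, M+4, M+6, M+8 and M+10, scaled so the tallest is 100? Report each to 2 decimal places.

The 5 Cu atoms are independent, so intensities follow the terms of (0.69150 + 0.30850)^5.
P(M) = 0.69150^5 = 0.158111
P(M+2) = 5 × 0.69150^4 × 0.30850^1 = 0.352691
P(M+4) = 10 × 0.69150^3 × 0.30850^2 = 0.314693
P(M+6) = 10 × 0.69150^2 × 0.30850^3 = 0.140394
P(M+8) = 5 × 0.69150^1 × 0.30850^4 = 0.031317
P(M+10) = 0.30850^5 = 0.002794
The M+2 peak is largest (0.352691); scaling to 100 gives 44.83 : 100.00 : 89.23 : 39.81 : 8.88 : 0.79.

44.83 : 100.00 : 89.23 : 39.81 : 8.88 : 0.79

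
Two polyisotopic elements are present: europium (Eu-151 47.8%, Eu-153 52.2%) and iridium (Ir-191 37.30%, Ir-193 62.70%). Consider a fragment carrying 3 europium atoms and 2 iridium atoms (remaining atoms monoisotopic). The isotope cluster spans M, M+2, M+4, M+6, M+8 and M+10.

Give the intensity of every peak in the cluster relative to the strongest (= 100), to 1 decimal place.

4.4 : 29.4 : 77.1 : 100.0 : 64.1 : 16.3

Europium pattern (n=3): 0.10921535 : 0.35780594 : 0.39074206 : 0.14223665
Iridium pattern (n=2): 0.139129 : 0.467742 : 0.393129
Convolve the two distributions (both contribute in 2-u steps):
  M: 0.10921535×0.139129 = 0.015195
  M+2: 0.10921535×0.467742 + 0.35780594×0.139129 = 0.100866
  M+4: 0.10921535×0.393129 + 0.35780594×0.467742 + 0.39074206×0.139129 = 0.264660
  M+6: 0.35780594×0.393129 + 0.39074206×0.467742 + 0.14223665×0.139129 = 0.343220
  M+8: 0.39074206×0.393129 + 0.14223665×0.467742 = 0.220142
  M+10: 0.14223665×0.393129 = 0.055917
Scale to base peak (0.343220) = 100: 4.4 : 29.4 : 77.1 : 100.0 : 64.1 : 16.3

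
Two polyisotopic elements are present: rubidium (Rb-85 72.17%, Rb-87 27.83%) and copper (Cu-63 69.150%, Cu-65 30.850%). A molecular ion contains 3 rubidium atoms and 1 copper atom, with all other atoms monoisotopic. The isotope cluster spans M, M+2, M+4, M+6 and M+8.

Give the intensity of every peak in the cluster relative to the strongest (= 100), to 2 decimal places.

62.38 : 100.00 : 60.03 : 15.99 : 1.60

Rubidium pattern (n=3): 0.37589809 : 0.43485841 : 0.16768892 : 0.02155458
Copper pattern (n=1): 0.6915 : 0.3085
Convolve the two distributions (both contribute in 2-u steps):
  M: 0.37589809×0.6915 = 0.259934
  M+2: 0.37589809×0.3085 + 0.43485841×0.6915 = 0.416669
  M+4: 0.43485841×0.3085 + 0.16768892×0.6915 = 0.250111
  M+6: 0.16768892×0.3085 + 0.02155458×0.6915 = 0.066637
  M+8: 0.02155458×0.3085 = 0.006650
Scale to base peak (0.416669) = 100: 62.38 : 100.00 : 60.03 : 15.99 : 1.60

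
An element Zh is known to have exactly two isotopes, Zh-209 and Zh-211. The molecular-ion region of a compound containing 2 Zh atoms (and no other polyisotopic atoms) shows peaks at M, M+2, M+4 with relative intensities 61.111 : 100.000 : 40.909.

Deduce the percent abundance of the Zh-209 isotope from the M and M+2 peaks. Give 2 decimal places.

55.00%

Write p for the Zh-209 fraction. I(M+2)/I(M) = [C(2,1)·p^1·(1−p)] / p^2 = 2·(1−p)/p = 100.000/61.111 = 1.6364
(1−p)/p = 1.6364/2 = 0.8182  ⇒  p = 1/(1 + 0.8182) = 0.5500
Zh-209: 55.00%, Zh-211: 45.00%.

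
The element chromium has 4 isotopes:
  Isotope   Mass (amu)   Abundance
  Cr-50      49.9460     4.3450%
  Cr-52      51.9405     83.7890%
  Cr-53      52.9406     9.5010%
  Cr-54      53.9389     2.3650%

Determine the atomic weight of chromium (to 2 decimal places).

52.00 amu

Ar = Σ fᵢ·mᵢ = 0.043450 × 49.9460 + 0.837890 × 51.9405 + 0.095010 × 52.9406 + 0.023650 × 53.9389
= 2.17015 + 43.52043 + 5.02989 + 1.27565 = 51.99612 amu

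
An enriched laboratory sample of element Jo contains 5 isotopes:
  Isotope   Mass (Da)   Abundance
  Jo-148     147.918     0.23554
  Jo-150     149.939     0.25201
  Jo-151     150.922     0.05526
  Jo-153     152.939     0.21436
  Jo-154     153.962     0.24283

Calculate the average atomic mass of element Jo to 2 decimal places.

Weight each isotope mass by its fractional abundance: 0.23554 × 147.918 + 0.25201 × 149.939 + 0.05526 × 150.922 + 0.21436 × 152.939 + 0.24283 × 153.962
= 34.8406 + 37.7861 + 8.3399 + 32.7840 + 37.3866 = 151.1372 Da

151.14 Da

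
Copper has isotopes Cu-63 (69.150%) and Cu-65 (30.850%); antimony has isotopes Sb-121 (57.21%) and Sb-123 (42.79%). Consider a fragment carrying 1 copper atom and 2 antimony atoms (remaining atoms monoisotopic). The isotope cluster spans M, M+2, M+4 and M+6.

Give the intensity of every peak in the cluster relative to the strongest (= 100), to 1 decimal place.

51.5 : 100.0 : 63.2 : 12.9

Copper pattern (n=1): 0.6915 : 0.3085
Antimony pattern (n=2): 0.32729841 : 0.48960318 : 0.18309841
Convolve the two distributions (both contribute in 2-u steps):
  M: 0.6915×0.32729841 = 0.226327
  M+2: 0.6915×0.48960318 + 0.3085×0.32729841 = 0.439532
  M+4: 0.6915×0.18309841 + 0.3085×0.48960318 = 0.277655
  M+6: 0.3085×0.18309841 = 0.056486
Scale to base peak (0.439532) = 100: 51.5 : 100.0 : 63.2 : 12.9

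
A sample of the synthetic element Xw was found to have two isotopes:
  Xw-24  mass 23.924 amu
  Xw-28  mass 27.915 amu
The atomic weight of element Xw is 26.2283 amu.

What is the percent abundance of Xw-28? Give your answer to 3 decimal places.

57.737%

Let x be the fractional abundance of Xw-24; then Xw-28 has abundance 1 − x.
23.924·x + 27.915·(1 − x) = 26.2283
(23.924 − 27.915)·x = 26.2283 − 27.915
x = -1.6867 / -3.991 = 0.42263 → 42.263% Xw-24, 57.737% Xw-28.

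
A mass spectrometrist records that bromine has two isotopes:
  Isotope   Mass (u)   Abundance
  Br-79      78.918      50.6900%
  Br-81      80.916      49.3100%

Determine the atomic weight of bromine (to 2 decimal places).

Weight each isotope mass by its fractional abundance: 0.506900 × 78.918 + 0.493100 × 80.916
= 40.0035 + 39.8997 = 79.9032 u

79.90 u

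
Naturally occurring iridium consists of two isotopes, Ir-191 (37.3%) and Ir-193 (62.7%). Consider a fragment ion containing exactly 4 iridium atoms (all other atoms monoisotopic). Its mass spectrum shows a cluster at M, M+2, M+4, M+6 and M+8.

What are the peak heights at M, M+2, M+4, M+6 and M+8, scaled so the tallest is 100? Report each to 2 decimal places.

Each Ir atom is independently Ir-191 (p = 0.373) or Ir-193 (q = 0.627); the cluster is the binomial expansion (p + q)^4.
P(M) = 0.373^4 = 0.019357
P(M+2) = 4 × 0.373^3 × 0.627^1 = 0.130153
P(M+4) = 6 × 0.373^2 × 0.627^2 = 0.328174
P(M+6) = 4 × 0.373^1 × 0.627^3 = 0.367766
P(M+8) = 0.627^4 = 0.154550
The M+6 peak is largest (0.367766); scaling to 100 gives 5.26 : 35.39 : 89.23 : 100.00 : 42.02.

5.26 : 35.39 : 89.23 : 100.00 : 42.02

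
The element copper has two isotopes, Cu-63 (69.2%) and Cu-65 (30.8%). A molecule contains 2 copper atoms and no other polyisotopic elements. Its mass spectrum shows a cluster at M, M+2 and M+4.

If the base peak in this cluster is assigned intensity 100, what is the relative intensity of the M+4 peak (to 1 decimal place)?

(0.692 + 0.308)^2 gives M 0.4789, M+2 0.4263, M+4 0.0949; the largest is M.
P(M) = C(2,0) × 0.692^2 × 0.308^0 = 1 × 0.478864 × 1.0000 = 0.478864 (base)
P(M+4) = C(2,2) × 0.692^0 × 0.308^2 = 1 × 1.0000 × 0.094864 = 0.094864
Relative intensity = 0.094864 / 0.478864 × 100 = 19.8

19.8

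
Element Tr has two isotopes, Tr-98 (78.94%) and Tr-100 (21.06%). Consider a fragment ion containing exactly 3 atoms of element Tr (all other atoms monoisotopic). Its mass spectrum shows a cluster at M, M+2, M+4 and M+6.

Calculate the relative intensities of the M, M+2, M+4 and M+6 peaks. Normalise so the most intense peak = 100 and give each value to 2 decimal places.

100.00 : 80.04 : 21.35 : 1.90

Each Tr atom is independently Tr-98 (p = 0.7894) or Tr-100 (q = 0.2106); the cluster is the binomial expansion (p + q)^3.
P(M) = 0.7894^3 = 0.491916
P(M+2) = 3 × 0.7894^2 × 0.2106^1 = 0.393708
P(M+4) = 3 × 0.7894^1 × 0.2106^2 = 0.105035
P(M+6) = 0.2106^3 = 0.009341
The M peak is largest (0.491916); scaling to 100 gives 100.00 : 80.04 : 21.35 : 1.90.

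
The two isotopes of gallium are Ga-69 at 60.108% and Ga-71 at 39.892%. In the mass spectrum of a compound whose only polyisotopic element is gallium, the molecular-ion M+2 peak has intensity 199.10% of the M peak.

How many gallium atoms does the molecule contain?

With n Ga atoms, P(M+2)/P(M) = C(n,1)·p^(n−1)q / p^n = n·q/p = n · 0.39892/0.60108.
n = 1.9910 × 0.60108/0.39892 = 3.00 ≈ 3

3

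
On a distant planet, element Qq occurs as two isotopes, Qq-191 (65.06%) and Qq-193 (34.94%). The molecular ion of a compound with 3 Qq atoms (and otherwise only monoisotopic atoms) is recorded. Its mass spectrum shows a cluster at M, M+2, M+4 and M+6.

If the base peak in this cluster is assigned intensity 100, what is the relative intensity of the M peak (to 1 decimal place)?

(0.6506 + 0.3494)^3 gives M 0.2754, M+2 0.4437, M+4 0.2383, M+6 0.0427; the largest is M+2.
P(M+2) = C(3,1) × 0.6506^2 × 0.3494^1 = 3 × 0.42328036 × 0.3494 = 0.443682 (base)
P(M) = C(3,0) × 0.6506^3 × 0.3494^0 = 1 × 0.2753862 × 1.0000 = 0.275386
Relative intensity = 0.275386 / 0.443682 × 100 = 62.1

62.1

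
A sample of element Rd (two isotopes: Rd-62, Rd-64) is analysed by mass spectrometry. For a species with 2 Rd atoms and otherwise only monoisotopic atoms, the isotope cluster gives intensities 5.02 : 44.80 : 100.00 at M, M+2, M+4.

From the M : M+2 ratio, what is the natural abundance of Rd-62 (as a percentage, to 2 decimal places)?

If p is the fraction of Rd that is Rd-62, then I(M+2)/I(M) = [C(2,1)·p^1·(1−p)] / p^2 = 2·(1−p)/p = 44.80/5.02 = 8.9243
(1−p)/p = 8.9243/2 = 4.4622  ⇒  p = 1/(1 + 4.4622) = 0.1831
Rd-62: 18.31%, Rd-64: 81.69%.

18.31%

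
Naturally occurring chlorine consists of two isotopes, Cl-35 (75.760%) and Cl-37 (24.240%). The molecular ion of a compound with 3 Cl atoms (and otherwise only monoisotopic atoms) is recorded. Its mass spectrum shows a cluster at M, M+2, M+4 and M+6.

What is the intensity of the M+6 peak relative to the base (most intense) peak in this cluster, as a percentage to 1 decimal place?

3.3%

(0.75760 + 0.24240)^3 gives M 0.4348, M+2 0.4174, M+4 0.1335, M+6 0.0142; the largest is M.
P(M) = C(3,0) × 0.75760^3 × 0.24240^0 = 1 × 0.4348304 × 1.0000 = 0.434830 (base)
P(M+6) = C(3,3) × 0.75760^0 × 0.24240^3 = 1 × 1.0000 × 0.01424288 = 0.014243
Relative intensity = 0.014243 / 0.434830 × 100 = 3.3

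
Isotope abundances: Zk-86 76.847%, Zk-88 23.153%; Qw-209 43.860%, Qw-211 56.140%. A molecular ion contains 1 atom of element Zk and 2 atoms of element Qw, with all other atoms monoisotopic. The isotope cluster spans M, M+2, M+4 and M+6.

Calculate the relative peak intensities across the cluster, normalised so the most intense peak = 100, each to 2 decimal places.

34.95 : 100.00 : 84.22 : 17.25

Element Zk pattern (n=1): 0.76847 : 0.23153
Element Qw pattern (n=2): 0.19236996 : 0.49246008 : 0.31516996
Convolve the two distributions (both contribute in 2-u steps):
  M: 0.76847×0.19236996 = 0.147831
  M+2: 0.76847×0.49246008 + 0.23153×0.19236996 = 0.422980
  M+4: 0.76847×0.31516996 + 0.23153×0.49246008 = 0.356218
  M+6: 0.23153×0.31516996 = 0.072971
Scale to base peak (0.422980) = 100: 34.95 : 100.00 : 84.22 : 17.25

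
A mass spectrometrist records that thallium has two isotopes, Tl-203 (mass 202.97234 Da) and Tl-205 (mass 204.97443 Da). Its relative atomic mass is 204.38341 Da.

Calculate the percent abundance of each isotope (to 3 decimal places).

Let x be the fractional abundance of Tl-203; then Tl-205 has abundance 1 − x.
202.97234·x + 204.97443·(1 − x) = 204.38341
(202.97234 − 204.97443)·x = 204.38341 − 204.97443
x = -0.59102 / -2.00209 = 0.29520 → 29.520% Tl-203, 70.480% Tl-205.

Tl-203: 29.520%, Tl-205: 70.480%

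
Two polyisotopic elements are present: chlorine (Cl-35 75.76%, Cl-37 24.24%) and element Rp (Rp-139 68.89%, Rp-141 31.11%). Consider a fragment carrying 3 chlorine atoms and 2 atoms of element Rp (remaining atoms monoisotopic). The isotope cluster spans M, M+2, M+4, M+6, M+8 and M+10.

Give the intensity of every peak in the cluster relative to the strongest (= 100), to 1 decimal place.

Chlorine pattern (n=3): 0.4348304 : 0.41738208 : 0.13354464 : 0.01424288
Element Rp pattern (n=2): 0.47458321 : 0.42863358 : 0.09678321
Convolve the two distributions (both contribute in 2-u steps):
  M: 0.4348304×0.47458321 = 0.206363
  M+2: 0.4348304×0.42863358 + 0.41738208×0.47458321 = 0.384465
  M+4: 0.4348304×0.09678321 + 0.41738208×0.42863358 + 0.13354464×0.47458321 = 0.284366
  M+6: 0.41738208×0.09678321 + 0.13354464×0.42863358 + 0.01424288×0.47458321 = 0.104397
  M+8: 0.13354464×0.09678321 + 0.01424288×0.42863358 = 0.019030
  M+10: 0.01424288×0.09678321 = 0.001378
Scale to base peak (0.384465) = 100: 53.7 : 100.0 : 74.0 : 27.2 : 4.9 : 0.4

53.7 : 100.0 : 74.0 : 27.2 : 4.9 : 0.4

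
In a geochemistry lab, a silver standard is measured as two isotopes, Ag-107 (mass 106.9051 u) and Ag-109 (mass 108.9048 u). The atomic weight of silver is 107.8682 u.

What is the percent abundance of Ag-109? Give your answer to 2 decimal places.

48.16%

Writing the weighted mean with unknown fraction x of Ag-107:
106.9051·x + 108.9048·(1 − x) = 107.8682
(106.9051 − 108.9048)·x = 107.8682 − 108.9048
x = -1.0366 / -1.9997 = 0.51838 → 51.84% Ag-107, 48.16% Ag-109.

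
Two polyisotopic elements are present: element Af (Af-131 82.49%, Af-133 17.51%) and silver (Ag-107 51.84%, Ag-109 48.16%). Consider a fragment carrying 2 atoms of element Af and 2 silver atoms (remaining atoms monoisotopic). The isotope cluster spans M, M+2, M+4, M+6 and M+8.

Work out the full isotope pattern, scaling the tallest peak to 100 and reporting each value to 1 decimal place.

43.8 : 100.0 : 74.3 : 19.7 : 1.7

Element Af pattern (n=2): 0.68046001 : 0.28887998 : 0.03066001
Silver pattern (n=2): 0.26873856 : 0.49932288 : 0.23193856
Convolve the two distributions (both contribute in 2-u steps):
  M: 0.68046001×0.26873856 = 0.182866
  M+2: 0.68046001×0.49932288 + 0.28887998×0.26873856 = 0.417402
  M+4: 0.68046001×0.23193856 + 0.28887998×0.49932288 + 0.03066001×0.26873856 = 0.310309
  M+6: 0.28887998×0.23193856 + 0.03066001×0.49932288 = 0.082312
  M+8: 0.03066001×0.23193856 = 0.007111
Scale to base peak (0.417402) = 100: 43.8 : 100.0 : 74.3 : 19.7 : 1.7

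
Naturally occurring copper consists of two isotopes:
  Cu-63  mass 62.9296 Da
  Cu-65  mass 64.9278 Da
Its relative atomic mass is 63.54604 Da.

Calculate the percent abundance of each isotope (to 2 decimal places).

Cu-63: 69.15%, Cu-65: 30.85%

With x = fraction of Cu-63 (so Cu-65 is 1 − x):
62.9296·x + 64.9278·(1 − x) = 63.54604
(62.9296 − 64.9278)·x = 63.54604 − 64.9278
x = -1.38176 / -1.9982 = 0.69150 → 69.15% Cu-63, 30.85% Cu-65.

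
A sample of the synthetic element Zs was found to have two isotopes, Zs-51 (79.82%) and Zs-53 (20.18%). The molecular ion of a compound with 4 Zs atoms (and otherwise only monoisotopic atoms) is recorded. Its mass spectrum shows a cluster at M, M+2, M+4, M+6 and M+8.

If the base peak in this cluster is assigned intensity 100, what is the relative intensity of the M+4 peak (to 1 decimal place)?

37.9

(0.7982 + 0.2018)^4 gives M 0.4059, M+2 0.4105, M+4 0.1557, M+6 0.0262, M+8 0.0017; the largest is M+2.
P(M+2) = C(4,1) × 0.7982^3 × 0.2018^1 = 4 × 0.50855177 × 0.2018 = 0.410503 (base)
P(M+4) = C(4,2) × 0.7982^2 × 0.2018^2 = 6 × 0.63712324 × 0.04072324 = 0.155674
Relative intensity = 0.155674 / 0.410503 × 100 = 37.9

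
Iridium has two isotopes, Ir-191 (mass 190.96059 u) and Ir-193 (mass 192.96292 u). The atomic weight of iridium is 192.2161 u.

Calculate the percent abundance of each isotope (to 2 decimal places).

Let x be the fractional abundance of Ir-191; then Ir-193 has abundance 1 − x.
190.96059·x + 192.96292·(1 − x) = 192.2161
(190.96059 − 192.96292)·x = 192.2161 − 192.96292
x = -0.74682 / -2.00233 = 0.37298 → 37.30% Ir-191, 62.70% Ir-193.

Ir-191: 37.30%, Ir-193: 62.70%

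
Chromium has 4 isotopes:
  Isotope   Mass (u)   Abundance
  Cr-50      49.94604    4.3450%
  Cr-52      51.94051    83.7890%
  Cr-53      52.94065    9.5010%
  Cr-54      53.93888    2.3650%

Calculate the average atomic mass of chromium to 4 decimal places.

The abundance-weighted mean is 0.043450 × 49.94604 + 0.837890 × 51.94051 + 0.095010 × 52.94065 + 0.023650 × 53.93888
= 2.170155 + 43.520434 + 5.029891 + 1.275655 = 51.996135 u

51.9961 u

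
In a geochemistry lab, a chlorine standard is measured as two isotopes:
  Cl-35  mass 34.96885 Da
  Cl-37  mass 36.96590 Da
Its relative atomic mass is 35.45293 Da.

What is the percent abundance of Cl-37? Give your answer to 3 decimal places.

24.240%

Writing the weighted mean with unknown fraction x of Cl-35:
34.96885·x + 36.96590·(1 − x) = 35.45293
(34.96885 − 36.96590)·x = 35.45293 − 36.96590
x = -1.51297 / -1.99705 = 0.75760 → 75.760% Cl-35, 24.240% Cl-37.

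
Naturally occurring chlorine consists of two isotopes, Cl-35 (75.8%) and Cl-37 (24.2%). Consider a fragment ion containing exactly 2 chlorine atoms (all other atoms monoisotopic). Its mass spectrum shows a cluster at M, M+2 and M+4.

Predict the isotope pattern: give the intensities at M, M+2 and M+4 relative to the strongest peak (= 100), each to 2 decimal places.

Each Cl atom is independently Cl-35 (p = 0.758) or Cl-37 (q = 0.242); the cluster is the binomial expansion (p + q)^2.
P(M) = 0.758^2 = 0.574564
P(M+2) = 2 × 0.758^1 × 0.242^1 = 0.366872
P(M+4) = 0.242^2 = 0.058564
The M peak is largest (0.574564); scaling to 100 gives 100.00 : 63.85 : 10.19.

100.00 : 63.85 : 10.19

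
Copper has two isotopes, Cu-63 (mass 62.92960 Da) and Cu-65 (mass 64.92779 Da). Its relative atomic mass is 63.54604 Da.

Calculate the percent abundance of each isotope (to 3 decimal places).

Let x be the fractional abundance of Cu-63; then Cu-65 has abundance 1 − x.
62.92960·x + 64.92779·(1 − x) = 63.54604
(62.92960 − 64.92779)·x = 63.54604 − 64.92779
x = -1.38175 / -1.99819 = 0.69150 → 69.150% Cu-63, 30.850% Cu-65.

Cu-63: 69.150%, Cu-65: 30.850%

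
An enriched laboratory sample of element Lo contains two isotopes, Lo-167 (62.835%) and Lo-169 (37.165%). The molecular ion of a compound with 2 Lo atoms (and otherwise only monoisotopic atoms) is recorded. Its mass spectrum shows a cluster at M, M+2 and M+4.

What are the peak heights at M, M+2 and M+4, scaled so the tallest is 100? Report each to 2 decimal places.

Each Lo atom is independently Lo-167 (p = 0.62835) or Lo-169 (q = 0.37165); the cluster is the binomial expansion (p + q)^2.
P(M) = 0.62835^2 = 0.394824
P(M+2) = 2 × 0.62835^1 × 0.37165^1 = 0.467053
P(M+4) = 0.37165^2 = 0.138124
The M+2 peak is largest (0.467053); scaling to 100 gives 84.54 : 100.00 : 29.57.

84.54 : 100.00 : 29.57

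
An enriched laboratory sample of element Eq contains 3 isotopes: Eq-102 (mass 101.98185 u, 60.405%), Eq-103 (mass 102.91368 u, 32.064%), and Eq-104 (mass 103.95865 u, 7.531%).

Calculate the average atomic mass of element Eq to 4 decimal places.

102.4295 u

The abundance-weighted mean is 0.60405 × 101.98185 + 0.32064 × 102.91368 + 0.07531 × 103.95865
= 61.602136 + 32.998242 + 7.829126 = 102.429504 u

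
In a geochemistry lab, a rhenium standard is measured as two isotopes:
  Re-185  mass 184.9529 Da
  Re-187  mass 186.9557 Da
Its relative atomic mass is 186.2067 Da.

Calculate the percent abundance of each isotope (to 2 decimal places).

Re-185: 37.40%, Re-187: 62.60%

Let x be the fractional abundance of Re-185; then Re-187 has abundance 1 − x.
184.9529·x + 186.9557·(1 − x) = 186.2067
(184.9529 − 186.9557)·x = 186.2067 − 186.9557
x = -0.7490 / -2.0028 = 0.37398 → 37.40% Re-185, 62.60% Re-187.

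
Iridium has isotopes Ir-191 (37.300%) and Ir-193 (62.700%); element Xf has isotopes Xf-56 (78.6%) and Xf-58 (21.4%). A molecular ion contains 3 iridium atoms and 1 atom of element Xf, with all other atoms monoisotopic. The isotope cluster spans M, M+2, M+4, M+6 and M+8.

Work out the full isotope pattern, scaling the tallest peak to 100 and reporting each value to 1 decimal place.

Iridium pattern (n=3): 0.05189512 : 0.26170165 : 0.43991135 : 0.24649188
Element Xf pattern (n=1): 0.7860 : 0.2140
Convolve the two distributions (both contribute in 2-u steps):
  M: 0.05189512×0.7860 = 0.040790
  M+2: 0.05189512×0.2140 + 0.26170165×0.7860 = 0.216803
  M+4: 0.26170165×0.2140 + 0.43991135×0.7860 = 0.401774
  M+6: 0.43991135×0.2140 + 0.24649188×0.7860 = 0.287884
  M+8: 0.24649188×0.2140 = 0.052749
Scale to base peak (0.401774) = 100: 10.2 : 54.0 : 100.0 : 71.7 : 13.1

10.2 : 54.0 : 100.0 : 71.7 : 13.1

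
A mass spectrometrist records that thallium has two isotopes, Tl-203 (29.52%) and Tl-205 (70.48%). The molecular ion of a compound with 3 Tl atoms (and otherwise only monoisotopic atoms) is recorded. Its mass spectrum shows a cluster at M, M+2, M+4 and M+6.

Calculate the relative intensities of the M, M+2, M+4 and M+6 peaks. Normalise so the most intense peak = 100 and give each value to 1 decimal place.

Expanding (0.2952 + 0.7048)^3:
P(M) = 0.2952^3 = 0.025725
P(M+2) = 3 × 0.2952^2 × 0.7048^1 = 0.184255
P(M+4) = 3 × 0.2952^1 × 0.7048^2 = 0.439916
P(M+6) = 0.7048^3 = 0.350104
The M+4 peak is largest (0.439916); scaling to 100 gives 5.8 : 41.9 : 100.0 : 79.6.

5.8 : 41.9 : 100.0 : 79.6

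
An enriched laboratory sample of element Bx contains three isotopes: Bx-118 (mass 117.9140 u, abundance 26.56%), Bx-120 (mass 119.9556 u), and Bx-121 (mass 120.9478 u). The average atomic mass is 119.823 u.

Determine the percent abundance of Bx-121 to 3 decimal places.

41.287%

Let x and y be the fractions of Bx-120 and Bx-121. Then x + y = 1 − 0.2656 = 0.7344 and 119.9556x + 120.9478y = 119.823 − 0.2656×117.9140 = 88.5050416.
Substituting: 119.9556x + 120.9478(0.7344 − x) = 88.5050416
(119.9556 − 120.9478)x = -0.31902272  ⇒  x = 0.32153, y = 0.41287
Bx-120: 32.153%, Bx-121: 41.287%.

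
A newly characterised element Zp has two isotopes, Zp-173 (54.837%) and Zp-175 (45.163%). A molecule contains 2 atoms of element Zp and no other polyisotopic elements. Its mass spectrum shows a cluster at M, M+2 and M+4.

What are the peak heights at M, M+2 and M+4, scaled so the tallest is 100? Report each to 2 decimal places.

60.71 : 100.00 : 41.18

Expanding (0.54837 + 0.45163)^2:
P(M) = 0.54837^2 = 0.300710
P(M+2) = 2 × 0.54837^1 × 0.45163^1 = 0.495321
P(M+4) = 0.45163^2 = 0.203970
The M+2 peak is largest (0.495321); scaling to 100 gives 60.71 : 100.00 : 41.18.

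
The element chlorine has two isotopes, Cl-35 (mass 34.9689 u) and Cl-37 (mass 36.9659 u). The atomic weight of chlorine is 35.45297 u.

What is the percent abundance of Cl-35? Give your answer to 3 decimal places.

75.760%

Let x be the fractional abundance of Cl-35; then Cl-37 has abundance 1 − x.
34.9689·x + 36.9659·(1 − x) = 35.45297
(34.9689 − 36.9659)·x = 35.45297 − 36.9659
x = -1.51293 / -1.9970 = 0.75760 → 75.760% Cl-35, 24.240% Cl-37.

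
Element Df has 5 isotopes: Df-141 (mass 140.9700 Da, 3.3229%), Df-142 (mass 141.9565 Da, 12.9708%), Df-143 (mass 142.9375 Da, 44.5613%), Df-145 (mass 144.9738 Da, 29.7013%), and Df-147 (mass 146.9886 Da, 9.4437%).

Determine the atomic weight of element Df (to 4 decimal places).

143.7323 Da

Weight each isotope mass by its fractional abundance: 0.033229 × 140.9700 + 0.129708 × 141.9565 + 0.445613 × 142.9375 + 0.297013 × 144.9738 + 0.094437 × 146.9886
= 4.68429 + 18.41289 + 63.69481 + 43.05910 + 13.88116 = 143.73225 Da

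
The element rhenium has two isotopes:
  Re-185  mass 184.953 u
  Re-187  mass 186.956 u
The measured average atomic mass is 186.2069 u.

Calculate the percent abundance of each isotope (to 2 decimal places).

Re-185: 37.40%, Re-187: 62.60%

Let x be the fractional abundance of Re-185; then Re-187 has abundance 1 − x.
184.953·x + 186.956·(1 − x) = 186.2069
(184.953 − 186.956)·x = 186.2069 − 186.956
x = -0.7491 / -2.003 = 0.37399 → 37.40% Re-185, 62.60% Re-187.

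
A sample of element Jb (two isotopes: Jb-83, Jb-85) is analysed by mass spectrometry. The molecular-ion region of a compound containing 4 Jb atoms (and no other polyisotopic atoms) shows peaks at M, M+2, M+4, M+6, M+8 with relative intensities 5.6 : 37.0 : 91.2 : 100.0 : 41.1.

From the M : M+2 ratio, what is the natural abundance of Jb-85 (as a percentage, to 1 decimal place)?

62.3%

If p is the fraction of Jb that is Jb-83, then I(M+2)/I(M) = [C(4,1)·p^3·(1−p)] / p^4 = 4·(1−p)/p = 37.0/5.6 = 6.6071
(1−p)/p = 6.6071/4 = 1.6518  ⇒  p = 1/(1 + 1.6518) = 0.3771
Jb-83: 37.7%, Jb-85: 62.3%.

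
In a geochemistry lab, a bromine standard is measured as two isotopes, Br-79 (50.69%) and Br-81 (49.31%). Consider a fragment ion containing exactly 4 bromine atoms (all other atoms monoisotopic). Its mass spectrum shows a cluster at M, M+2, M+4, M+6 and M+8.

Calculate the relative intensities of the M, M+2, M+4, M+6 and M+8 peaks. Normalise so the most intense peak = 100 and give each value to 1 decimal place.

The 4 Br atoms are independent, so intensities follow the terms of (0.5069 + 0.4931)^4.
P(M) = 0.5069^4 = 0.066022
P(M+2) = 4 × 0.5069^3 × 0.4931^1 = 0.256899
P(M+4) = 6 × 0.5069^2 × 0.4931^2 = 0.374857
P(M+6) = 4 × 0.5069^1 × 0.4931^3 = 0.243101
P(M+8) = 0.4931^4 = 0.059121
The M+4 peak is largest (0.374857); scaling to 100 gives 17.6 : 68.5 : 100.0 : 64.9 : 15.8.

17.6 : 68.5 : 100.0 : 64.9 : 15.8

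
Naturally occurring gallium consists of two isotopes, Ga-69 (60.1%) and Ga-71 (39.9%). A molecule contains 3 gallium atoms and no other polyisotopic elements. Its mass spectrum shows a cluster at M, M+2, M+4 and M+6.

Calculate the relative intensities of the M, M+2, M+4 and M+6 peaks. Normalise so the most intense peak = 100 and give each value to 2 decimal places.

50.21 : 100.00 : 66.39 : 14.69

Expanding (0.601 + 0.399)^3:
P(M) = 0.601^3 = 0.217082
P(M+2) = 3 × 0.601^2 × 0.399^1 = 0.432358
P(M+4) = 3 × 0.601^1 × 0.399^2 = 0.287039
P(M+6) = 0.399^3 = 0.063521
The M+2 peak is largest (0.432358); scaling to 100 gives 50.21 : 100.00 : 66.39 : 14.69.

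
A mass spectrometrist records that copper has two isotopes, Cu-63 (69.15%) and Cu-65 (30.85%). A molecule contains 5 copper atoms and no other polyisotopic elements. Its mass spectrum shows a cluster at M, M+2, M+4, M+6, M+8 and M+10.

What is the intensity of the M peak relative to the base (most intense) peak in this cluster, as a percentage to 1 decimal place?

44.8%

(0.6915 + 0.3085)^5 gives M 0.1581, M+2 0.3527, M+4 0.3147, M+6 0.1404, M+8 0.0313, M+10 0.0028; the largest is M+2.
P(M+2) = C(5,1) × 0.6915^4 × 0.3085^1 = 5 × 0.2286487 × 0.3085 = 0.352691 (base)
P(M) = C(5,0) × 0.6915^5 × 0.3085^0 = 1 × 0.15811058 × 1.0000 = 0.158111
Relative intensity = 0.158111 / 0.352691 × 100 = 44.8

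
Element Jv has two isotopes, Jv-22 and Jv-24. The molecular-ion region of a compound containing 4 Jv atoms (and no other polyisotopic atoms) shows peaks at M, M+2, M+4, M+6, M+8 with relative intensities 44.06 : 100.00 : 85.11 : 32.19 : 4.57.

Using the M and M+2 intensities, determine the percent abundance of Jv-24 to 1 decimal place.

If p is the fraction of Jv that is Jv-22, then I(M+2)/I(M) = [C(4,1)·p^3·(1−p)] / p^4 = 4·(1−p)/p = 100.00/44.06 = 2.2696
(1−p)/p = 2.2696/4 = 0.5674  ⇒  p = 1/(1 + 0.5674) = 0.6380
Jv-22: 63.8%, Jv-24: 36.2%.

36.2%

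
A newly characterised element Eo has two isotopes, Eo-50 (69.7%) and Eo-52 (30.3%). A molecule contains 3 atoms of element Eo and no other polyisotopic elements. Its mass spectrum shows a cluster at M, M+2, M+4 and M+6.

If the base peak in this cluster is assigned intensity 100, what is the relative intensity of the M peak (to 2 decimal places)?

(0.697 + 0.303)^3 gives M 0.3386, M+2 0.4416, M+4 0.1920, M+6 0.0278; the largest is M+2.
P(M+2) = C(3,1) × 0.697^2 × 0.303^1 = 3 × 0.485809 × 0.3030 = 0.441600 (base)
P(M) = C(3,0) × 0.697^3 × 0.303^0 = 1 × 0.33860887 × 1.0000 = 0.338609
Relative intensity = 0.338609 / 0.441600 × 100 = 76.68

76.68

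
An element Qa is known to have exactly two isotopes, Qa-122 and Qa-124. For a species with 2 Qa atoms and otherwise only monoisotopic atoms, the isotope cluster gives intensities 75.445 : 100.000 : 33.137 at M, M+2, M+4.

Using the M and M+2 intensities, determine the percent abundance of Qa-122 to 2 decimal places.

Write p for the Qa-122 fraction. I(M+2)/I(M) = [C(2,1)·p^1·(1−p)] / p^2 = 2·(1−p)/p = 100.000/75.445 = 1.3255
(1−p)/p = 1.3255/2 = 0.6627  ⇒  p = 1/(1 + 0.6627) = 0.6014
Qa-122: 60.14%, Qa-124: 39.86%.

60.14%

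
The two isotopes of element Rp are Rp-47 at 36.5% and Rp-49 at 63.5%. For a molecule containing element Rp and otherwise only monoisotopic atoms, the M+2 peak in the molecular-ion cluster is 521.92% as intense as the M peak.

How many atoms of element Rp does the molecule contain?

For n independent Rp atoms, I(M+2)/I(M) = n · (abundance Rp-49) / (abundance Rp-47) = n · 0.635/0.365.
n = 5.2192 × 0.365/0.635 = 3.00 ≈ 3

3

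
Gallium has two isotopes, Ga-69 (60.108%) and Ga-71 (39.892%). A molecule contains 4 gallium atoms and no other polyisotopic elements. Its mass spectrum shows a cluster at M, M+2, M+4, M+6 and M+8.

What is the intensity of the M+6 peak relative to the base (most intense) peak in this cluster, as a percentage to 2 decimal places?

Binomial terms of (0.60108 + 0.39892)^4: M 0.1305, M+2 0.3465, M+4 0.3450, M+6 0.1526, M+8 0.0253 → M+2 is the base peak.
P(M+2) = C(4,1) × 0.60108^3 × 0.39892^1 = 4 × 0.2171685 × 0.39892 = 0.346531 (base)
P(M+6) = C(4,3) × 0.60108^1 × 0.39892^3 = 4 × 0.60108 × 0.063483 = 0.152633
Relative intensity = 0.152633 / 0.346531 × 100 = 44.05

44.05%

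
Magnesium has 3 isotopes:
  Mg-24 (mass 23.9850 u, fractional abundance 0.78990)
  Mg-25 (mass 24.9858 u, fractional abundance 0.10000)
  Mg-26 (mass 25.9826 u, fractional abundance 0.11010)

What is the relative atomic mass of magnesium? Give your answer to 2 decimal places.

Weight each isotope mass by its fractional abundance: 0.78990 × 23.9850 + 0.10000 × 24.9858 + 0.11010 × 25.9826
= 18.94575 + 2.49858 + 2.86068 = 24.30501 u

24.31 u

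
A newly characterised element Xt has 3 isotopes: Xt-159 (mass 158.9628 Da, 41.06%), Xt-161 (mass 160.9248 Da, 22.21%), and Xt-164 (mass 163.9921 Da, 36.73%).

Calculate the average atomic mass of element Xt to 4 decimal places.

Weight each isotope mass by its fractional abundance: 0.4106 × 158.9628 + 0.2221 × 160.9248 + 0.3673 × 163.9921
= 65.27013 + 35.74140 + 60.23430 = 161.24583 Da

161.2458 Da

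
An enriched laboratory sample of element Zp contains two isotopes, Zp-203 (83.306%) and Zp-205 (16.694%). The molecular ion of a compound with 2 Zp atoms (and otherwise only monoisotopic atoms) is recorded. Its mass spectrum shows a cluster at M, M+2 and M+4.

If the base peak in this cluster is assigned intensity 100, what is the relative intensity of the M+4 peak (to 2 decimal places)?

(0.83306 + 0.16694)^2 gives M 0.6940, M+2 0.2781, M+4 0.0279; the largest is M.
P(M) = C(2,0) × 0.83306^2 × 0.16694^0 = 1 × 0.69398896 × 1.0000 = 0.693989 (base)
P(M+4) = C(2,2) × 0.83306^0 × 0.16694^2 = 1 × 1.0000 × 0.02786896 = 0.027869
Relative intensity = 0.027869 / 0.693989 × 100 = 4.02

4.02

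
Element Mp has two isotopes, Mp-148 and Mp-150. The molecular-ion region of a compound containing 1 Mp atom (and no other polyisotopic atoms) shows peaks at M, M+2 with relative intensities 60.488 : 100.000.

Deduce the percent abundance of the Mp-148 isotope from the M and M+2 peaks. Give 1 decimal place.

37.7%

If p is the fraction of Mp that is Mp-148, then I(M+2)/I(M) = [C(1,1)·p^0·(1−p)] / p^1 = 1·(1−p)/p = 100.000/60.488 = 1.6532
(1−p)/p = 1.6532/1 = 1.6532  ⇒  p = 1/(1 + 1.6532) = 0.3769
Mp-148: 37.7%, Mp-150: 62.3%.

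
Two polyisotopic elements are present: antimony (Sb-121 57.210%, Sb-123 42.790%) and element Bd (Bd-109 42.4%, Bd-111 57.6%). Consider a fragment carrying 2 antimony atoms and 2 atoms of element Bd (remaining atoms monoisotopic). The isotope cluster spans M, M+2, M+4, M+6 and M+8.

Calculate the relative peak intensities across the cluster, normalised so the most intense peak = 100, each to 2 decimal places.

Antimony pattern (n=2): 0.32729841 : 0.48960318 : 0.18309841
Element Bd pattern (n=2): 0.179776 : 0.488448 : 0.331776
Convolve the two distributions (both contribute in 2-u steps):
  M: 0.32729841×0.179776 = 0.058840
  M+2: 0.32729841×0.488448 + 0.48960318×0.179776 = 0.247887
  M+4: 0.32729841×0.331776 + 0.48960318×0.488448 + 0.18309841×0.179776 = 0.380652
  M+6: 0.48960318×0.331776 + 0.18309841×0.488448 = 0.251873
  M+8: 0.18309841×0.331776 = 0.060748
Scale to base peak (0.380652) = 100: 15.46 : 65.12 : 100.00 : 66.17 : 15.96

15.46 : 65.12 : 100.00 : 66.17 : 15.96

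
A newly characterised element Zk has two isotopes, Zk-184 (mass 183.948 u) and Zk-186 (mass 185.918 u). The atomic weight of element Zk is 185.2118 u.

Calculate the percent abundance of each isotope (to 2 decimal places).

Writing the weighted mean with unknown fraction x of Zk-184:
183.948·x + 185.918·(1 − x) = 185.2118
(183.948 − 185.918)·x = 185.2118 − 185.918
x = -0.7062 / -1.970 = 0.35848 → 35.85% Zk-184, 64.15% Zk-186.

Zk-184: 35.85%, Zk-186: 64.15%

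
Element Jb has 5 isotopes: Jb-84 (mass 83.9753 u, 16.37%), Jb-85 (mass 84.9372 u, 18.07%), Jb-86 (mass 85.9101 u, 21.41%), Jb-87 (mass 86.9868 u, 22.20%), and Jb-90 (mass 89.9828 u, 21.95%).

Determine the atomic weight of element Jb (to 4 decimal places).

86.5506 u

Average mass = Σ (abundance × isotope mass) = 0.1637 × 83.9753 + 0.1807 × 84.9372 + 0.2141 × 85.9101 + 0.2220 × 86.9868 + 0.2195 × 89.9828
= 13.74676 + 15.34815 + 18.39335 + 19.31107 + 19.75122 = 86.55055 u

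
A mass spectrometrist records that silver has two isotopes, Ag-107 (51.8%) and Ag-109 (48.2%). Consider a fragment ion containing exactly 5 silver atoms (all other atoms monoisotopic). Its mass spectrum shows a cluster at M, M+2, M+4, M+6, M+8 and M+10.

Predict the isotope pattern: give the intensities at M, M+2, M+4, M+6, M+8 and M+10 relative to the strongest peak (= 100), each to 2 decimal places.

Expanding (0.518 + 0.482)^5:
P(M) = 0.518^5 = 0.037295
P(M+2) = 5 × 0.518^4 × 0.482^1 = 0.173515
P(M+4) = 10 × 0.518^3 × 0.482^2 = 0.322911
P(M+6) = 10 × 0.518^2 × 0.482^3 = 0.300470
P(M+8) = 5 × 0.518^1 × 0.482^4 = 0.139794
P(M+10) = 0.482^5 = 0.026016
The M+4 peak is largest (0.322911); scaling to 100 gives 11.55 : 53.73 : 100.00 : 93.05 : 43.29 : 8.06.

11.55 : 53.73 : 100.00 : 93.05 : 43.29 : 8.06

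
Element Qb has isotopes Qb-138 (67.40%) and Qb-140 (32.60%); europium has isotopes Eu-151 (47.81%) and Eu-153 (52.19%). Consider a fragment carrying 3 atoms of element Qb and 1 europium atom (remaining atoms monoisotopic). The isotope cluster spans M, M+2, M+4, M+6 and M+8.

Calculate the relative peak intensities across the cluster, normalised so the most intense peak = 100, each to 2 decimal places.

39.33 : 100.00 : 89.90 : 34.58 : 4.86

Element Qb pattern (n=3): 0.30618202 : 0.44428193 : 0.21489007 : 0.03464598
Europium pattern (n=1): 0.4781 : 0.5219
Convolve the two distributions (both contribute in 2-u steps):
  M: 0.30618202×0.4781 = 0.146386
  M+2: 0.30618202×0.5219 + 0.44428193×0.4781 = 0.372208
  M+4: 0.44428193×0.5219 + 0.21489007×0.4781 = 0.334610
  M+6: 0.21489007×0.5219 + 0.03464598×0.4781 = 0.128715
  M+8: 0.03464598×0.5219 = 0.018082
Scale to base peak (0.372208) = 100: 39.33 : 100.00 : 89.90 : 34.58 : 4.86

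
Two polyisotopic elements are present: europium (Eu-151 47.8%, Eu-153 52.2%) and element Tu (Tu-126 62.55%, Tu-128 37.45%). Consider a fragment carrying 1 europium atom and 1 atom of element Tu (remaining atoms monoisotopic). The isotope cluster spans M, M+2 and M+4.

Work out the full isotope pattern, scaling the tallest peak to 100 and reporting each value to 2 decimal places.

Europium pattern (n=1): 0.4780 : 0.5220
Element Tu pattern (n=1): 0.6255 : 0.3745
Convolve the two distributions (both contribute in 2-u steps):
  M: 0.4780×0.6255 = 0.298989
  M+2: 0.4780×0.3745 + 0.5220×0.6255 = 0.505522
  M+4: 0.5220×0.3745 = 0.195489
Scale to base peak (0.505522) = 100: 59.14 : 100.00 : 38.67

59.14 : 100.00 : 38.67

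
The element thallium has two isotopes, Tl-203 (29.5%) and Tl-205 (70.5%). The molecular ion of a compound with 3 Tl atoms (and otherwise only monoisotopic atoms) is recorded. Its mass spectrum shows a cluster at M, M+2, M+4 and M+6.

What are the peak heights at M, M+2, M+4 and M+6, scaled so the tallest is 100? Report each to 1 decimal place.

5.8 : 41.8 : 100.0 : 79.7

Expanding (0.295 + 0.705)^3:
P(M) = 0.295^3 = 0.025672
P(M+2) = 3 × 0.295^2 × 0.705^1 = 0.184058
P(M+4) = 3 × 0.295^1 × 0.705^2 = 0.439867
P(M+6) = 0.705^3 = 0.350403
The M+4 peak is largest (0.439867); scaling to 100 gives 5.8 : 41.8 : 100.0 : 79.7.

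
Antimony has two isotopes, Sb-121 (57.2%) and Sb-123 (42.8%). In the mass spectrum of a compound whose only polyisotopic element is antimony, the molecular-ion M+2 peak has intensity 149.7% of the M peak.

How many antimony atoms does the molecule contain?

2

The M+2/M ratio from n Sb atoms is n · q/p = n · 0.428/0.572.
n = 1.497 × 0.572/0.428 = 2.00 ≈ 2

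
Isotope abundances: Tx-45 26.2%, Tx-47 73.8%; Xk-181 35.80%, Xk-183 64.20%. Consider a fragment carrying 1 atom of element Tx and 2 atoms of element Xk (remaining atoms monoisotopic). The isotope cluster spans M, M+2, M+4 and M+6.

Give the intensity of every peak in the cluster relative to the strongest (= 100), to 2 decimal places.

Element Tx pattern (n=1): 0.2620 : 0.7380
Element Xk pattern (n=2): 0.128164 : 0.459672 : 0.412164
Convolve the two distributions (both contribute in 2-u steps):
  M: 0.2620×0.128164 = 0.033579
  M+2: 0.2620×0.459672 + 0.7380×0.128164 = 0.215019
  M+4: 0.2620×0.412164 + 0.7380×0.459672 = 0.447225
  M+6: 0.7380×0.412164 = 0.304177
Scale to base peak (0.447225) = 100: 7.51 : 48.08 : 100.00 : 68.01

7.51 : 48.08 : 100.00 : 68.01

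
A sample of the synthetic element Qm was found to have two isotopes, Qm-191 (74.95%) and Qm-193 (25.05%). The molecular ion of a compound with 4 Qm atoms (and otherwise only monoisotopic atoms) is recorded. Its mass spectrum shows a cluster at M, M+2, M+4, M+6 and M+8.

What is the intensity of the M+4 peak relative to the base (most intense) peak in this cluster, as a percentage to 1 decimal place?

50.1%

Binomial terms of (0.7495 + 0.2505)^4: M 0.3156, M+2 0.4219, M+4 0.2115, M+6 0.0471, M+8 0.0039 → M+2 is the base peak.
P(M+2) = C(4,1) × 0.7495^3 × 0.2505^1 = 4 × 0.42103181 × 0.2505 = 0.421874 (base)
P(M+4) = C(4,2) × 0.7495^2 × 0.2505^2 = 6 × 0.56175025 × 0.06275025 = 0.211500
Relative intensity = 0.211500 / 0.421874 × 100 = 50.1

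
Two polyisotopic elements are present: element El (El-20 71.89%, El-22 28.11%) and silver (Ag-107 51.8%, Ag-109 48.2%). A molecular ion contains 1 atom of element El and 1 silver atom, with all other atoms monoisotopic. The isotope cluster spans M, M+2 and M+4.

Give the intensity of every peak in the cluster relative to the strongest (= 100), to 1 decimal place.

Element El pattern (n=1): 0.7189 : 0.2811
Silver pattern (n=1): 0.5180 : 0.4820
Convolve the two distributions (both contribute in 2-u steps):
  M: 0.7189×0.5180 = 0.372390
  M+2: 0.7189×0.4820 + 0.2811×0.5180 = 0.492120
  M+4: 0.2811×0.4820 = 0.135490
Scale to base peak (0.492120) = 100: 75.7 : 100.0 : 27.5

75.7 : 100.0 : 27.5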